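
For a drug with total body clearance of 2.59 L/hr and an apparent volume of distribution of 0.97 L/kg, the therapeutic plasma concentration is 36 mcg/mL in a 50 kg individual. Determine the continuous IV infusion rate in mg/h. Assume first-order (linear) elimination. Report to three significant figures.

93.2 mg/h

Vd does not affect the maintenance rate; only clearance governs steady-state input.
Infusion rate = CL · Css = 2.590 L/h × 36 mg/L = 93.24 mg/h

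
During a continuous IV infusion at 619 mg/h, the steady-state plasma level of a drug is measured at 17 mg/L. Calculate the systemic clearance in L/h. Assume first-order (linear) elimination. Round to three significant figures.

At steady state, infusion rate = CL × Css, so CL = rate / Css.
CL = 619 / 17 = 36.41 L/h

36.4 L/h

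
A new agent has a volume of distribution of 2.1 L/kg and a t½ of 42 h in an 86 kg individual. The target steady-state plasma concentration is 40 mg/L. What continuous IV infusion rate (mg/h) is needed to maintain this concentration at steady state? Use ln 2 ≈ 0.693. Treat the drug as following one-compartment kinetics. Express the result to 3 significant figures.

119 mg/h

Vd(total) = 86 kg × 2.1 L/kg = 180.6 L
k = 0.693/42 = 0.01650 h⁻¹, so CL = k·Vd = 0.01650 × 180.6 = 2.980 L/h
Infusion rate = CL × Css = 2.980 × 40 = 119.2 mg/h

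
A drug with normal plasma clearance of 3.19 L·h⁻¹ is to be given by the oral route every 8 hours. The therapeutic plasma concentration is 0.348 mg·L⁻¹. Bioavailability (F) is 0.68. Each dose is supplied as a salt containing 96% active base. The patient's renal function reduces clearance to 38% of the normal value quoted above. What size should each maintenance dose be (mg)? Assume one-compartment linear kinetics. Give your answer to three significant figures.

Patient clearance = 0.38 × 3.190 = 1.212 L/h
D = CL × Css × τ / F / S = 1.212 × 0.348 × 8 / 0.68 / 0.96 = 5.169 mg

5.17 mg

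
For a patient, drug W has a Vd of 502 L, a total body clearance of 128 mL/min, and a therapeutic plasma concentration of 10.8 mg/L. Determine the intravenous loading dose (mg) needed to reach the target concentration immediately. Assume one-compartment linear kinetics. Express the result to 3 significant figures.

LD = Vd × C = 502.0 × 10.80 = 5422 mg

5420 mg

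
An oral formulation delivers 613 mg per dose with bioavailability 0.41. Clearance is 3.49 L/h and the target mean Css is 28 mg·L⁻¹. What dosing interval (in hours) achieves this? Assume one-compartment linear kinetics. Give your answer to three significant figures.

2.57 h

F·D/τ = CL·Css → τ = F·D / (CL·Css).
τ = 0.41 × 613 / (3.49 × 28) = 2.572 h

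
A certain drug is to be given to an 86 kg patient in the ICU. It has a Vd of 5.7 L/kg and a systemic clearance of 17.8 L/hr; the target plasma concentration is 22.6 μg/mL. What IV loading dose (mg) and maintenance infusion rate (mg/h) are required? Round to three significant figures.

(a) 11100 mg; (b) 402 mg/h

Vd(total) = 86 kg × 5.7 L/kg = 490.2 L
Loading: fill Vd to C_target → 490.2 L × 22.6 mg/L = 11080 mg
Maintenance: replace elimination → rate = CL × Css = 17.80 × 22.6 = 402.3 mg/h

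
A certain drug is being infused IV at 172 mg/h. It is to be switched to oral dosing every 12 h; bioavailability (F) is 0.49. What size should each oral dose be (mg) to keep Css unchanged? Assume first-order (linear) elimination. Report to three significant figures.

To maintain the same Css, the systemic dosing rate must be unchanged: F·D/τ = infusion rate.
D = rate × τ / F = 172 × 12 / 0.49 = 4212 mg

4210 mg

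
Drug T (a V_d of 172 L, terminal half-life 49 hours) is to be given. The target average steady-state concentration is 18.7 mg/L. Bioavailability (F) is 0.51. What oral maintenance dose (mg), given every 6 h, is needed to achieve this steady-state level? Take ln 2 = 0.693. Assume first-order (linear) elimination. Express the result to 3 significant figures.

CL = 0.693 × Vd / t½ = 0.693 × 172.0 / 49 = 2.433 L/h
D = CL × Css × τ / F = 2.433 × 18.7 × 6 / 0.51 = 535.3 mg

535 mg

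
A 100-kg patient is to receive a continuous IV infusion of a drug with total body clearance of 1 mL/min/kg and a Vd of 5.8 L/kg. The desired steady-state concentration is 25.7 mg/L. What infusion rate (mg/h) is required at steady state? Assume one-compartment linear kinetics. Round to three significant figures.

CL = 1 mL/min/kg × 100 kg = 100.0 mL/min = 100.0 × 60/1000 = 6.000 L/h
Infusion rate = CL · Css = 6.000 L/h × 25.7 mg/L = 154.2 mg/h

154 mg/h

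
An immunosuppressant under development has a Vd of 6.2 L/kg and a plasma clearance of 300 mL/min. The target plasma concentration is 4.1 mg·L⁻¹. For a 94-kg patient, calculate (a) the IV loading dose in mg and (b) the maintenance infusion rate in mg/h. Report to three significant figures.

Total Vd = 6.2 × 94 = 582.8 L
Loading dose = Vd × C = 582.8 × 4.1 = 2389 mg
CL = 300 mL/min × 60/1000 = 18.00 L/h
Maintenance: replace elimination → rate = CL × Css = 18.00 × 4.1 = 73.80 mg/h

(a) 2390 mg; (b) 73.8 mg/h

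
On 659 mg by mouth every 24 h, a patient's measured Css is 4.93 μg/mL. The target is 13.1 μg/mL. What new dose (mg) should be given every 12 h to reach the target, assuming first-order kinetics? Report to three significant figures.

876 mg

With linear kinetics, Css is proportional to dose rate (D/τ) at fixed clearance.
D₂ = D₁ × (Css,target / Css,current) × (τ₂/τ₁) = 659 × (13.1/4.93) × (12/24) = 875.5 mg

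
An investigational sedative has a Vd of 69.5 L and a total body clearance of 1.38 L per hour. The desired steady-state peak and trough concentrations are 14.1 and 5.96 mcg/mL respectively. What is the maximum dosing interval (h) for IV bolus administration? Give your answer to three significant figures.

43.4 h

k = CL / Vd = 1.380 / 69.50 = 0.01986 h⁻¹
Between IV bolus doses, concentration decays as C = C₀·e^(−kτ), so C_peak/C_trough = e^(kτ).
τ_max = ln(C_peak/C_trough) / k = ln(14.1/5.96) / 0.01986 = 0.8611 / 0.01986 = 43.36 h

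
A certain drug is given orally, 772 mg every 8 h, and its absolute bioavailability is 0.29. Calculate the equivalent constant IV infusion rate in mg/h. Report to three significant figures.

Equivalent systemic input: infusion rate = F·D/τ.
Rate = 0.29 × 772 / 8 = 27.99 mg/h

28.0 mg/h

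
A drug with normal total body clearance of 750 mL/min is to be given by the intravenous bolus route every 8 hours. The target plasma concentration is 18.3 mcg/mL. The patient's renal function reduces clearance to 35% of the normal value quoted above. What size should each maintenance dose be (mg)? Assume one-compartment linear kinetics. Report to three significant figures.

CL = 750 mL/min = 750 × 0.06 = 45.00 L/h
Patient clearance = 0.35 × 45.00 = 15.75 L/h
At steady state, dose per interval replaces the amount cleared in that interval: D/τ = CL·Css.
D = CL × Css × τ = 15.75 × 18.3 × 8 = 2306 mg

2310 mg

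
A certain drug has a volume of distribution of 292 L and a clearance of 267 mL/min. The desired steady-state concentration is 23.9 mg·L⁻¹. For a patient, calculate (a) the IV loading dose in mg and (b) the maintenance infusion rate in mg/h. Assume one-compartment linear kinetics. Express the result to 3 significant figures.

(a) 6980 mg; (b) 383 mg/h

Loading: fill Vd to C_target → 292.0 L × 23.9 mg/L = 6979 mg
CL = 267 mL/min × 60/1000 = 16.02 L/h
Maintenance infusion rate = CL × Css = 16.02 × 23.9 = 382.9 mg/h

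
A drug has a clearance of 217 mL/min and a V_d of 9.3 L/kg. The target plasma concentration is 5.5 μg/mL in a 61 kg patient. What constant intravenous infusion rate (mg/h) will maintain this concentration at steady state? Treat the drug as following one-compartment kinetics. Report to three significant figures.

CL = 217 mL/min × 60/1000 = 13.02 L/h
Vd does not affect the maintenance rate; only clearance governs steady-state input.
R₀ = 13.02 × 5.5 = 71.61 mg/h

71.6 mg/h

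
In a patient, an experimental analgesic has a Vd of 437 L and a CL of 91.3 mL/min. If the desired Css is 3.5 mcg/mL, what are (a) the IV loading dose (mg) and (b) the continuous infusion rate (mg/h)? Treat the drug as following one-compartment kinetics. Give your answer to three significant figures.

(a) 1530 mg; (b) 19.2 mg/h

LD = Vd · C_target = 437.0 × 3.5 = 1530 mg
CL = 91.3 mL/min × 60/1000 = 5.478 L/h
Maintenance: replace elimination → rate = CL × Css = 5.478 × 3.5 = 19.17 mg/h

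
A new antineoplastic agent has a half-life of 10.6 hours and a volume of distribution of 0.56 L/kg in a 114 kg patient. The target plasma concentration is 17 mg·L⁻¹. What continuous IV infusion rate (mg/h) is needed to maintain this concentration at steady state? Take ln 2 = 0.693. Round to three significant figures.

Vd = 0.56 L/kg × 114 kg = 63.84 L
CL = ln 2 · Vd / t½ = 0.693 × 63.84 / 10.6 = 4.174 L/h
Infusion rate = CL × Css = 4.174 × 17 = 70.96 mg/h

71.0 mg/h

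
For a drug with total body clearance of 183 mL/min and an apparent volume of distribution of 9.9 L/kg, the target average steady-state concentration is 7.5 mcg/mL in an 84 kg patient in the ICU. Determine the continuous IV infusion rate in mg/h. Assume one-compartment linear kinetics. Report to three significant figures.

82.4 mg/h

CL = 183 mL/min × 60/1000 = 10.98 L/h
At steady state, infusion rate equals elimination rate: rate in = CL × Css.
Rate = CL × Css = 10.98 × 7.5 = 82.35 mg/h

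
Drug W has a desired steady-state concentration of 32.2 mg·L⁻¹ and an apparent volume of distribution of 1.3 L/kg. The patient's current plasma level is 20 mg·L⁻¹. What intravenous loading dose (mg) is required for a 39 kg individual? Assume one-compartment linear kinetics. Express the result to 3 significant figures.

Vd(total) = 39 kg × 1.3 L/kg = 50.70 L
Concentration deficit ΔC = 32.2 − 20 = 12.20 mg/L
LD = Vd × ΔC = 50.70 × 12.20 = 618.5 mg

619 mg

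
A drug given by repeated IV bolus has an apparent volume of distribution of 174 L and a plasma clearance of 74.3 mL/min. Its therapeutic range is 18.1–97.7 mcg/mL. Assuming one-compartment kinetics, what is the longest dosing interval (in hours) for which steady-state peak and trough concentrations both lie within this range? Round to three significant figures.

65.8 h

CL = 74.3 mL/min × 60/1000 = 4.458 L/h
k = CL / Vd = 4.458 / 174.0 = 0.02562 h⁻¹
Between IV bolus doses, concentration decays as C = C₀·e^(−kτ), so C_peak/C_trough = e^(kτ).
τ_max = ln(C_peak/C_trough) / k = ln(97.7/18.1) / 0.02562 = 1.686 / 0.02562 = 65.81 h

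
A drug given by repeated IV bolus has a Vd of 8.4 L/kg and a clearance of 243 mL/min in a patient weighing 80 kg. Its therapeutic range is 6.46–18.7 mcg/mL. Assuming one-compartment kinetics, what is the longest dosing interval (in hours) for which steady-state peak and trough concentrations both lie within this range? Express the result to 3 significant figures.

Total Vd = 8.4 × 80 = 672.0 L
CL = 243 mL/min = 243 × 0.06 = 14.58 L/h
k = CL / Vd = 14.58 / 672.0 = 0.02170 h⁻¹
Between IV bolus doses, concentration decays as C = C₀·e^(−kτ), so C_peak/C_trough = e^(kτ).
τ_max = ln(C_peak/C_trough) / k = ln(18.7/6.46) / 0.02170 = 1.063 / 0.02170 = 48.99 h

49.0 h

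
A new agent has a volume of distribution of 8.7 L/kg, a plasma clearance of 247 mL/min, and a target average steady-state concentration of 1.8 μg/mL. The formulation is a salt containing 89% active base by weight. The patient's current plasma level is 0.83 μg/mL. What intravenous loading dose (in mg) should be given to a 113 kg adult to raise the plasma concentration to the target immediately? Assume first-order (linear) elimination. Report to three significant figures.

1070 mg

Vd(total) = 113 kg × 8.7 L/kg = 983.1 L
Concentration deficit ΔC = 1.8 − 0.83 = 0.9700 mg/L
LD = Vd × ΔC / S = 983.1 × 0.9700 / 0.89 = 1071 mg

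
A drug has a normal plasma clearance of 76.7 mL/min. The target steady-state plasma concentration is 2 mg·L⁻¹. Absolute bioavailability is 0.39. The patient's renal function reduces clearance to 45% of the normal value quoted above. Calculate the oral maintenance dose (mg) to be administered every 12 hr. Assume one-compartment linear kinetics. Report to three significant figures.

CL = 76.7 mL/min = 76.7 × 0.06 = 4.602 L/h
Patient clearance = 0.45 × 4.602 = 2.071 L/h
D = CL × Css × τ / F = 2.071 × 2 × 12 / 0.39 = 127.4 mg

127 mg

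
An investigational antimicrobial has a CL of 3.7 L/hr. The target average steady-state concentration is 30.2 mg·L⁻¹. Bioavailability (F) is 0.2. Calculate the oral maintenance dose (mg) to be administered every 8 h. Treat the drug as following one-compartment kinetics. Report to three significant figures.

4470 mg

D = CL × Css × τ / F = 3.700 × 30.2 × 8 / 0.2 = 4470 mg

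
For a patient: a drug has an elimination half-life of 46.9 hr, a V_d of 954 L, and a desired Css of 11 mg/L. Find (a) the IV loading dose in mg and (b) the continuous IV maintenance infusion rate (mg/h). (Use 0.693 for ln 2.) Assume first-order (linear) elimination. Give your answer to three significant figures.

LD = Vd × C = 954.0 × 11 = 10490 mg
CL = 0.693 × Vd / t½ = 0.693 × 954.0 / 46.9 = 14.10 L/h
Infusion rate = CL × Css = 14.10 × 11 = 155.1 mg/h

(a) 10500 mg; (b) 155 mg/h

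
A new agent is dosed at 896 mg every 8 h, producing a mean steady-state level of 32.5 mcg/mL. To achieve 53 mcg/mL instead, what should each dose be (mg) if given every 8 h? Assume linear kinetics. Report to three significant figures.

For first-order elimination, Css ∝ F·D/(CL·τ); F and CL are unchanged, so Css ∝ D/τ.
D₂ = D₁ × (Css,target / Css,current) = 896 × 53/32.5 = 1461 mg

1460 mg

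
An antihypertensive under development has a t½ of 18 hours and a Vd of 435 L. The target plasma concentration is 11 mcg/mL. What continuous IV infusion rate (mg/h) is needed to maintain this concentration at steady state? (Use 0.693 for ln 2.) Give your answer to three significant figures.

184 mg/h

CL = 0.693 × Vd / t½ = 0.693 × 435.0 / 18 = 16.75 L/h
Infusion rate = CL × Css = 16.75 × 11 = 184.3 mg/h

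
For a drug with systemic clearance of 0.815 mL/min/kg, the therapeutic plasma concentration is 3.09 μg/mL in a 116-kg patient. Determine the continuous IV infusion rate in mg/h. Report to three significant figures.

17.5 mg/h

CL = 0.815 mL/min/kg × 116 kg = 94.54 mL/min = 94.54 × 60/1000 = 5.672 L/h
Rate = CL × Css = 5.672 × 3.09 = 17.53 mg/h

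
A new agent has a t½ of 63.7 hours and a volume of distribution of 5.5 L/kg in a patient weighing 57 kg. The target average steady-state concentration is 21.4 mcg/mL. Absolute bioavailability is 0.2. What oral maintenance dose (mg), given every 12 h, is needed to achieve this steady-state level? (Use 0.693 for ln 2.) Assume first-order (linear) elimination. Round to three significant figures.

4380 mg

Vd(total) = 57 kg × 5.5 L/kg = 313.5 L
CL = ln 2 · Vd / t½ = 0.693 × 313.5 / 63.7 = 3.411 L/h
D = CL × Css × τ / F = 3.411 × 21.4 × 12 / 0.2 = 4380 mg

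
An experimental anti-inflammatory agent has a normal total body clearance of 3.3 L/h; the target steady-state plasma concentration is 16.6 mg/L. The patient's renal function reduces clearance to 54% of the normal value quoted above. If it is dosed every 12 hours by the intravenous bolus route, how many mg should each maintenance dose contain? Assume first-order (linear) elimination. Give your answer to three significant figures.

355 mg

Patient clearance = 0.54 × 3.300 = 1.782 L/h
D = CL × Css × τ = 1.782 × 16.6 × 12 = 355.0 mg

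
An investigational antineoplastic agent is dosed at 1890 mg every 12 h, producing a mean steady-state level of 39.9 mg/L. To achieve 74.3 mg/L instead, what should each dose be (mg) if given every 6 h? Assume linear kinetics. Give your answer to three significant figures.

With linear kinetics, Css is proportional to dose rate (D/τ) at fixed clearance.
D₂ = D₁ × (Css,target / Css,current) × (τ₂/τ₁) = 1890 × (74.3/39.9) × (6/12) = 1760 mg

1760 mg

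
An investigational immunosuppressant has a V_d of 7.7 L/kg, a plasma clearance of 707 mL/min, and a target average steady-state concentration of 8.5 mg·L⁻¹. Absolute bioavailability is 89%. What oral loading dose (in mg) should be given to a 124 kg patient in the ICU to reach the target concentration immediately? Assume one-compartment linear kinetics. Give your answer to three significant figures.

Vd(total) = 124 kg × 7.7 L/kg = 954.8 L
LD = Vd × C / F = 954.8 × 8.500 / 0.89 = 9119 mg

9120 mg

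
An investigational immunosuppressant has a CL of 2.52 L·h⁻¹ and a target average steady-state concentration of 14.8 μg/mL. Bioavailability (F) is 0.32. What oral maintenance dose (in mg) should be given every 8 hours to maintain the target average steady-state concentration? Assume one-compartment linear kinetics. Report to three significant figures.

D = CL × Css × τ / F = 2.520 × 14.8 × 8 / 0.32 = 932.4 mg

932 mg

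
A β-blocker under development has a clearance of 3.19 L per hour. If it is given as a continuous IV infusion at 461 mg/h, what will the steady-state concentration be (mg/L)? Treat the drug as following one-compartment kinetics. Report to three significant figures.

145 mg/L

Css = rate / CL = 461 / 3.190 = 144.5 mg/L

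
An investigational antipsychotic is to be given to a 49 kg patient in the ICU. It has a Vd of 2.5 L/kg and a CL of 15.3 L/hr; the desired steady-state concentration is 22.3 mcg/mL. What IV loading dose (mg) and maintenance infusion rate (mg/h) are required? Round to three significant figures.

Total Vd = 2.5 × 49 = 122.5 L
LD = Vd · C_target = 122.5 × 22.3 = 2732 mg
Infusion rate = 15.30 L/h × 22.3 mg/L = 341.2 mg/h

(a) 2730 mg; (b) 341 mg/h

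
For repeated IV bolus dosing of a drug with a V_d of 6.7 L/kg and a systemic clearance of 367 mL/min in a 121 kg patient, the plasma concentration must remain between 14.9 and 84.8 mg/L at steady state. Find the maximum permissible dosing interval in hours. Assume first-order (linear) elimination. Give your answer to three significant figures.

64.0 h

Vd(total) = 121 kg × 6.7 L/kg = 810.7 L
CL = 367 mL/min × 60/1000 = 22.02 L/h
k = CL / Vd = 22.02 / 810.7 = 0.02716 h⁻¹
Between IV bolus doses, concentration decays as C = C₀·e^(−kτ), so C_peak/C_trough = e^(kτ).
τ_max = ln(C_peak/C_trough) / k = ln(84.8/14.9) / 0.02716 = 1.739 / 0.02716 = 64.03 h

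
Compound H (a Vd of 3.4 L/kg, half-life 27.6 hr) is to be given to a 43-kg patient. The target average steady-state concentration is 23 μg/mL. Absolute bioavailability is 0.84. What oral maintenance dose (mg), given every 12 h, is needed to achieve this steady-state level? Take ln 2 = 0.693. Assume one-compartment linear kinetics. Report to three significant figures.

1210 mg

Vd(total) = 43 kg × 3.4 L/kg = 146.2 L
k = 0.693/27.6 = 0.02511 h⁻¹, so CL = k·Vd = 0.02511 × 146.2 = 3.671 L/h
D = CL × Css × τ / F = 3.671 × 23 × 12 / 0.84 = 1206 mg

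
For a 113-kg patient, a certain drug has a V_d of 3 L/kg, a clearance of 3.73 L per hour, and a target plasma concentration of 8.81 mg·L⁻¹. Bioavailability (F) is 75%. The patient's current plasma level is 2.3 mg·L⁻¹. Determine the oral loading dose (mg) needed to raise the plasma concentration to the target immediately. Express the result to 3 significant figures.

2940 mg

Total Vd = 3 × 113 = 339.0 L
Concentration deficit ΔC = 8.81 − 2.3 = 6.510 mg/L
LD = Vd × ΔC / F = 339.0 × 6.510 / 0.75 = 2943 mg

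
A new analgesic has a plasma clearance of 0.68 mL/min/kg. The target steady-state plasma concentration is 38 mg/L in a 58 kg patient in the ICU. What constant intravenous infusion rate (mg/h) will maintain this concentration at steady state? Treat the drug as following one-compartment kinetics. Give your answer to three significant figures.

CL = 0.68 mL/min/kg × 58 kg = 39.44 mL/min = 39.44 × 60/1000 = 2.366 L/h
Rate = CL × Css = 2.366 × 38 = 89.91 mg/h

89.9 mg/h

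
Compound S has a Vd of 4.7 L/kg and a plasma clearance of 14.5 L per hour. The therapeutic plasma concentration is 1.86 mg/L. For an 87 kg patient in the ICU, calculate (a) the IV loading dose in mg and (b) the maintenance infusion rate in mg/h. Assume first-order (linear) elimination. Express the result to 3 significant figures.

(a) 761 mg; (b) 27.0 mg/h

Vd(total) = 87 kg × 4.7 L/kg = 408.9 L
LD = Vd · C_target = 408.9 × 1.86 = 760.6 mg
Infusion rate = 14.50 L/h × 1.86 mg/L = 26.97 mg/h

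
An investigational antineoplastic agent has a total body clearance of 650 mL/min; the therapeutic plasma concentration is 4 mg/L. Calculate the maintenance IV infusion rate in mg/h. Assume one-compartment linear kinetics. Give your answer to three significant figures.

156 mg/h

CL = 650 mL/min × 60/1000 = 39.00 L/h
Infusion rate = CL · Css = 39.00 L/h × 4 mg/L = 156.0 mg/h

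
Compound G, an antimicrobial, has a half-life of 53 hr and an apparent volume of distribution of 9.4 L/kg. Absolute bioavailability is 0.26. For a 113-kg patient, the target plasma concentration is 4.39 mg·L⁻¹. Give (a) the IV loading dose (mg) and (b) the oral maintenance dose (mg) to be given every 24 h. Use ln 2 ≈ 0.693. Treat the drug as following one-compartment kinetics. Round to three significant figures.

(a) 4660 mg; (b) 5630 mg

Vd = 9.4 L/kg × 113 kg = 1062 L
LD = Vd × C = 1062 × 4.39 = 4662 mg
CL = 0.693 × Vd / t½ = 0.693 × 1062 / 53 = 13.89 L/h
D = CL × Css × τ / F = 13.89 × 4.39 × 24 / 0.26 = 5629 mg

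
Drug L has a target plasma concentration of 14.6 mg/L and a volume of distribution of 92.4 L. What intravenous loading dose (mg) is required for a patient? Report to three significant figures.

The loading dose fills Vd to the target concentration.
LD = Vd × C = 92.40 × 14.60 = 1349 mg

1350 mg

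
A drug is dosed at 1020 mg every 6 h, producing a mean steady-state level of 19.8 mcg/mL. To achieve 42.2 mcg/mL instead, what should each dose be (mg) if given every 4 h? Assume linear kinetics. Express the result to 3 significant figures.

1450 mg

For first-order elimination, Css ∝ F·D/(CL·τ); F and CL are unchanged, so Css ∝ D/τ.
D₂ = D₁ × (Css,target / Css,current) × (τ₂/τ₁) = 1020 × (42.2/19.8) × (4/6) = 1449 mg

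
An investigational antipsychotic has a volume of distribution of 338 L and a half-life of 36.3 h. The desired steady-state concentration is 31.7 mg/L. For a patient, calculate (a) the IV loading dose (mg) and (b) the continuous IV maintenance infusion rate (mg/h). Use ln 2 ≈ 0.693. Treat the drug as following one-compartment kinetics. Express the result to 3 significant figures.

(a) 10700 mg; (b) 205 mg/h

LD = Vd × C = 338.0 × 31.7 = 10710 mg
CL = 0.693 × Vd / t½ = 0.693 × 338.0 / 36.3 = 6.453 L/h
Infusion rate = CL × Css = 6.453 × 31.7 = 204.6 mg/h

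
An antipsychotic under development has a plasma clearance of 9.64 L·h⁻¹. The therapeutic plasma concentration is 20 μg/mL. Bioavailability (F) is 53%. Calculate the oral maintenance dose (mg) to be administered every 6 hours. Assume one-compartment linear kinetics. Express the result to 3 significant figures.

2180 mg

D = CL × Css × τ / F = 9.640 × 20 × 6 / 0.53 = 2183 mg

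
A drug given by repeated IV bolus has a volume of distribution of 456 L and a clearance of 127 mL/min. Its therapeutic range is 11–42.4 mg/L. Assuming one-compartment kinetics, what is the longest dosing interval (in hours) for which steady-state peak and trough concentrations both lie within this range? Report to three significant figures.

80.7 h

CL = 127 mL/min × 60/1000 = 7.620 L/h
k = CL / Vd = 7.620 / 456.0 = 0.01671 h⁻¹
Between IV bolus doses, concentration decays as C = C₀·e^(−kτ), so C_peak/C_trough = e^(kτ).
τ_max = ln(C_peak/C_trough) / k = ln(42.4/11) / 0.01671 = 1.349 / 0.01671 = 80.73 h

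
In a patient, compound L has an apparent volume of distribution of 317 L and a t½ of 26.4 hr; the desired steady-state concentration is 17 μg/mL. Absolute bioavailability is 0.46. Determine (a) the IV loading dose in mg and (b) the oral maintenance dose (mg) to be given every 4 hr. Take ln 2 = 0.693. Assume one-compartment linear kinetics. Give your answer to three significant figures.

LD = Vd × C = 317.0 × 17 = 5389 mg
CL = 0.693 × Vd / t½ = 0.693 × 317.0 / 26.4 = 8.321 L/h
D = CL × Css × τ / F = 8.321 × 17 × 4 / 0.46 = 1230 mg

(a) 5390 mg; (b) 1230 mg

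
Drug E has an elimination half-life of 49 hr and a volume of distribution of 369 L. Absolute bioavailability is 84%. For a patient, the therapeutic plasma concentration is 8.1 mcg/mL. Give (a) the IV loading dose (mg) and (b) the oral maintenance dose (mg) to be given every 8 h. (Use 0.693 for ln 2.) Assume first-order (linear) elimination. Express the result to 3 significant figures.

LD = Vd × C = 369.0 × 8.1 = 2989 mg
CL = 0.693 × Vd / t½ = 0.693 × 369.0 / 49 = 5.219 L/h
D = CL × Css × τ / F = 5.219 × 8.1 × 8 / 0.84 = 402.6 mg

(a) 2990 mg; (b) 403 mg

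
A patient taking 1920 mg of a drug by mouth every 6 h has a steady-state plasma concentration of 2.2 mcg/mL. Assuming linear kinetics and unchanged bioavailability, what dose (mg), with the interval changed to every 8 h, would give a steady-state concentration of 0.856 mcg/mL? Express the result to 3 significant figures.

With linear kinetics, Css is proportional to dose rate (D/τ) at fixed clearance.
D₂ = D₁ × (Css,target / Css,current) × (τ₂/τ₁) = 1920 × (0.856/2.2) × (8/6) = 996.1 mg

996 mg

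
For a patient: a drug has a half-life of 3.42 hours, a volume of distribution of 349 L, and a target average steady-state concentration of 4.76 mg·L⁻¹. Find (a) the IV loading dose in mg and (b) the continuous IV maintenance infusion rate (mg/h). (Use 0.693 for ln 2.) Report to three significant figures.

LD = Vd × C = 349.0 × 4.76 = 1661 mg
CL = 0.693 × Vd / t½ = 0.693 × 349.0 / 3.42 = 70.72 L/h
Infusion rate = CL × Css = 70.72 × 4.76 = 336.6 mg/h

(a) 1660 mg; (b) 337 mg/h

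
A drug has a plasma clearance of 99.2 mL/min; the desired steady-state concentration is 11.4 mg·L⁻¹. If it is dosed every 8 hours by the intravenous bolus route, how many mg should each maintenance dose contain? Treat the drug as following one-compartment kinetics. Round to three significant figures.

Convert clearance: 99.2 mL/min × 60 min/h ÷ 1000 mL/L = 5.952 L/h
At steady state, dose per interval replaces the amount cleared in that interval: D/τ = CL·Css.
D = CL × Css × τ = 5.952 × 11.4 × 8 = 542.8 mg

543 mg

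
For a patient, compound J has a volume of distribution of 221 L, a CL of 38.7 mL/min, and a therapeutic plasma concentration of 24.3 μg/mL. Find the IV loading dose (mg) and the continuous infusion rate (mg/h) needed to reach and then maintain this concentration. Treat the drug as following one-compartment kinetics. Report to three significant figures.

(a) 5370 mg; (b) 56.4 mg/h

LD = Vd · C_target = 221.0 × 24.3 = 5370 mg
CL = 38.7 mL/min × 60/1000 = 2.322 L/h
Infusion rate = 2.322 L/h × 24.3 mg/L = 56.42 mg/h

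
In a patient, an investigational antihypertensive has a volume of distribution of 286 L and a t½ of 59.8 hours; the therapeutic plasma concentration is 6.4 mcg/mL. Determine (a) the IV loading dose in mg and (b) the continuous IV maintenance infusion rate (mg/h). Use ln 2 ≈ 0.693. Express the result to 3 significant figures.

(a) 1830 mg; (b) 21.2 mg/h

LD = Vd × C = 286.0 × 6.4 = 1830 mg
CL = 0.693 × Vd / t½ = 0.693 × 286.0 / 59.8 = 3.314 L/h
Infusion rate = CL × Css = 3.314 × 6.4 = 21.21 mg/h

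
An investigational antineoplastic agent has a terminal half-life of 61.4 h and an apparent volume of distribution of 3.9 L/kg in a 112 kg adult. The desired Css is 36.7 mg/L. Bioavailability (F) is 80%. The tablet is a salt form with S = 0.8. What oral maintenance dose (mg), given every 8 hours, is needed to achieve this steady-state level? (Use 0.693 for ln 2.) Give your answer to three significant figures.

2260 mg

Vd(total) = 112 kg × 3.9 L/kg = 436.8 L
CL = ln 2 · Vd / t½ = 0.693 × 436.8 / 61.4 = 4.930 L/h
D = CL × Css × τ / F / S = 4.930 × 36.7 × 8 / 0.8 / 0.8 = 2262 mg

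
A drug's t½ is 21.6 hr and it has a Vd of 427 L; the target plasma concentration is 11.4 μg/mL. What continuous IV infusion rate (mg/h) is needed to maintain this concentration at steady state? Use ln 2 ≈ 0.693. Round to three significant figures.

k = 0.693/21.6 = 0.03208 h⁻¹, so CL = k·Vd = 0.03208 × 427.0 = 13.70 L/h
Infusion rate = CL × Css = 13.70 × 11.4 = 156.2 mg/h

156 mg/h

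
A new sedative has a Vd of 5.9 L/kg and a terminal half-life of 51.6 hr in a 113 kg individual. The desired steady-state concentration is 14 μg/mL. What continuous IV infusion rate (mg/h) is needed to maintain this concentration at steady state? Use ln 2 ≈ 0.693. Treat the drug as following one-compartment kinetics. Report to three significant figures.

125 mg/h

Total Vd = 5.9 × 113 = 666.7 L
k = 0.693/51.6 = 0.01343 h⁻¹, so CL = k·Vd = 0.01343 × 666.7 = 8.954 L/h
Infusion rate = CL × Css = 8.954 × 14 = 125.4 mg/h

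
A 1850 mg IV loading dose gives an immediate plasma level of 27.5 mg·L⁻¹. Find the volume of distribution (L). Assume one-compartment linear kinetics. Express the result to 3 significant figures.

Immediately after an IV bolus, C₀ = Dose / Vd, so Vd = Dose / C₀.
Vd = 1850 / 27.5 = 67.27 L

67.3 L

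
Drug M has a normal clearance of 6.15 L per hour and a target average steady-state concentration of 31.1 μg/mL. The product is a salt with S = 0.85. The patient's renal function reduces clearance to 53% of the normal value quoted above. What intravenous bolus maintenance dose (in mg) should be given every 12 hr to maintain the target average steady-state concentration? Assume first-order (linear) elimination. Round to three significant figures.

Patient clearance = 0.53 × 6.150 = 3.260 L/h
D = CL × Css × τ / S = 3.260 × 31.1 × 12 / 0.85 = 1431 mg

1430 mg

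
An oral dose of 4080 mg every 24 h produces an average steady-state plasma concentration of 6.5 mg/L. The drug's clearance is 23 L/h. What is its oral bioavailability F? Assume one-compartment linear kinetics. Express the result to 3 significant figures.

F·D/τ = CL·Css at steady state → F = CL·Css·τ / D.
F = 23 × 6.5 × 24 / 4080 = 0.879

0.879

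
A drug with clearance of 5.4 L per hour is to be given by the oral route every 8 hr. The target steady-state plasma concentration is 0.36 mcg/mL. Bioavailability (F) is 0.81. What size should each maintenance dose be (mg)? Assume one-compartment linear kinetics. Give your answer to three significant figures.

D = CL × Css × τ / F = 5.400 × 0.36 × 8 / 0.81 = 19.20 mg

19.2 mg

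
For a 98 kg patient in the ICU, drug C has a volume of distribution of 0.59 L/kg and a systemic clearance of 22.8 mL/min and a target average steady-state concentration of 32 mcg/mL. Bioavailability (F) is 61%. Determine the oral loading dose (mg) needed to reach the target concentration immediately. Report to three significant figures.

Total Vd = 0.59 × 98 = 57.82 L
LD = Vd × C / F = 57.82 × 32.00 / 0.61 = 3033 mg

3030 mg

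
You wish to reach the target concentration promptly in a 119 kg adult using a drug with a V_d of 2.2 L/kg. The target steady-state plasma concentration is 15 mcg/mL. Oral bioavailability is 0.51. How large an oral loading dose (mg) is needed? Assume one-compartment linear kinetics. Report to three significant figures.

Total Vd = 2.2 × 119 = 261.8 L
LD = Vd × C / F = 261.8 × 15.00 / 0.51 = 7700 mg

7700 mg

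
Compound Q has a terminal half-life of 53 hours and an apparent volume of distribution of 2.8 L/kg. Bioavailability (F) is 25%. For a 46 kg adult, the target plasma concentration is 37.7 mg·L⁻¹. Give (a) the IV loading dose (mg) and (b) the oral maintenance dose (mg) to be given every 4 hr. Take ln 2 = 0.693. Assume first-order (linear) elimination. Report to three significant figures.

Total Vd = 2.8 × 46 = 128.8 L
LD = Vd × C = 128.8 × 37.7 = 4856 mg
CL = 0.693 × Vd / t½ = 0.693 × 128.8 / 53 = 1.684 L/h
D = CL × Css × τ / F = 1.684 × 37.7 × 4 / 0.25 = 1016 mg

(a) 4860 mg; (b) 1020 mg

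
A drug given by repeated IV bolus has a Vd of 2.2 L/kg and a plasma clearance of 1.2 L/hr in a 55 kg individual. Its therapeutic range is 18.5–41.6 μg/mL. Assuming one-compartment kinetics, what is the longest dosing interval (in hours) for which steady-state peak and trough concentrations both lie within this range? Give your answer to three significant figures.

Vd(total) = 55 kg × 2.2 L/kg = 121.0 L
k = CL / Vd = 1.200 / 121.0 = 0.009917 h⁻¹
Between IV bolus doses, concentration decays as C = C₀·e^(−kτ), so C_peak/C_trough = e^(kτ).
τ_max = ln(C_peak/C_trough) / k = ln(41.6/18.5) / 0.009917 = 0.8103 / 0.009917 = 81.71 h

81.7 h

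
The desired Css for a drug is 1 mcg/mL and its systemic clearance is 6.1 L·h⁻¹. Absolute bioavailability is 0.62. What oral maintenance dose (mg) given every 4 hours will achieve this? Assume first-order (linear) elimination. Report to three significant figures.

39.4 mg

D = CL × Css × τ / F = 6.100 × 1 × 4 / 0.62 = 39.35 mg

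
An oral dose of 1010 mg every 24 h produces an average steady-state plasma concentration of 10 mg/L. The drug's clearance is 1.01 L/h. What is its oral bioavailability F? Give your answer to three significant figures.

0.240

F·D/τ = CL·Css at steady state → F = CL·Css·τ / D.
F = 1.01 × 10 × 24 / 1010 = 0.240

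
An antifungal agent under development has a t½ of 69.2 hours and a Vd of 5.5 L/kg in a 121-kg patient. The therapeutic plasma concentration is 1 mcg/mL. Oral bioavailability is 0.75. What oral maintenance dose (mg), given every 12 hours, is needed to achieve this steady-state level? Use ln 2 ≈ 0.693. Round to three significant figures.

Vd(total) = 121 kg × 5.5 L/kg = 665.5 L
k = 0.693/69.2 = 0.01001 h⁻¹, so CL = k·Vd = 0.01001 × 665.5 = 6.662 L/h
D = CL × Css × τ / F = 6.662 × 1 × 12 / 0.75 = 106.6 mg

107 mg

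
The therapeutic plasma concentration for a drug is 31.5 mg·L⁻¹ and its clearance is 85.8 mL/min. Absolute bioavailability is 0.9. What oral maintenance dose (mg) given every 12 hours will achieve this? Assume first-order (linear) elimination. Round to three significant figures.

Convert clearance: 85.8 mL/min × 60 min/h ÷ 1000 mL/L = 5.148 L/h
D = CL × Css × τ / F = 5.148 × 31.5 × 12 / 0.9 = 2162 mg

2160 mg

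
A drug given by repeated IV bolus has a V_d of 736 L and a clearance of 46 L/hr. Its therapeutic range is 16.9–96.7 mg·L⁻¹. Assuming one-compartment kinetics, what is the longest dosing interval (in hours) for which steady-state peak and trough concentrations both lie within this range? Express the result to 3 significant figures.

27.9 h

k = CL / Vd = 46.00 / 736.0 = 0.06250 h⁻¹
Between IV bolus doses, concentration decays as C = C₀·e^(−kτ), so C_peak/C_trough = e^(kτ).
τ_max = ln(C_peak/C_trough) / k = ln(96.7/16.9) / 0.06250 = 1.744 / 0.06250 = 27.90 h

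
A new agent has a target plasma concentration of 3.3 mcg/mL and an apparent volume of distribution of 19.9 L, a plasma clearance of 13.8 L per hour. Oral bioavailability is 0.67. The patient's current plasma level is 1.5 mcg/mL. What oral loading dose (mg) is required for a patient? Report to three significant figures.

53.5 mg

The loading dose fills Vd to the target concentration; clearance is irrelevant here.
Concentration deficit ΔC = 3.3 − 1.5 = 1.800 mg/L
LD = Vd × ΔC / F = 19.90 × 1.800 / 0.67 = 53.46 mg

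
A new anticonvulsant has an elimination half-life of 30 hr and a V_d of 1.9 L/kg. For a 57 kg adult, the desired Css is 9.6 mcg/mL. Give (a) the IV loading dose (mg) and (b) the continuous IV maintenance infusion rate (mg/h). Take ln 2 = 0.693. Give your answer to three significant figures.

Vd = 1.9 L/kg × 57 kg = 108.3 L
LD = Vd × C = 108.3 × 9.6 = 1040 mg
CL = 0.693 × Vd / t½ = 0.693 × 108.3 / 30 = 2.502 L/h
Infusion rate = CL × Css = 2.502 × 9.6 = 24.02 mg/h

(a) 1040 mg; (b) 24.0 mg/h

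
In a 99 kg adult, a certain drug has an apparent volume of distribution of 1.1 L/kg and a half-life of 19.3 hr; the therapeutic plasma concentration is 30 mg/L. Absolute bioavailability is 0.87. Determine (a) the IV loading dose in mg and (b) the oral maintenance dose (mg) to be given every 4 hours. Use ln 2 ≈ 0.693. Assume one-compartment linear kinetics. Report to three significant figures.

(a) 3270 mg; (b) 539 mg

Vd(total) = 99 kg × 1.1 L/kg = 108.9 L
LD = Vd × C = 108.9 × 30 = 3267 mg
CL = 0.693 × Vd / t½ = 0.693 × 108.9 / 19.3 = 3.910 L/h
D = CL × Css × τ / F = 3.910 × 30 × 4 / 0.87 = 539.3 mg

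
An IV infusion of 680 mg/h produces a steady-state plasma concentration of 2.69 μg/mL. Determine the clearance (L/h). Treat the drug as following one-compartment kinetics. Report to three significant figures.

253 L/h

At steady state, infusion rate = CL × Css, so CL = rate / Css.
CL = 680 / 2.69 = 252.8 L/h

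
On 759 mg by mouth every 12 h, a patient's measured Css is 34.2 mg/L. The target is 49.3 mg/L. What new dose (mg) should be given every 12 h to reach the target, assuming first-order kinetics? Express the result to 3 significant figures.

With linear kinetics, Css is proportional to dose rate (D/τ) at fixed clearance.
D₂ = D₁ × (Css,target / Css,current) = 759 × 49.3/34.2 = 1094 mg

1090 mg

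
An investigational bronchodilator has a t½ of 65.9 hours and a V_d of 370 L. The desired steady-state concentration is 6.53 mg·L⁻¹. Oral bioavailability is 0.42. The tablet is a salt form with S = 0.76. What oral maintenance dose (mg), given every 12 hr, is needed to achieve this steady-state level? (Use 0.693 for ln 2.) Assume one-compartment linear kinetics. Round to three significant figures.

955 mg

k = 0.693/65.9 = 0.01052 h⁻¹, so CL = k·Vd = 0.01052 × 370.0 = 3.892 L/h
D = CL × Css × τ / F / S = 3.892 × 6.53 × 12 / 0.42 / 0.76 = 955.4 mg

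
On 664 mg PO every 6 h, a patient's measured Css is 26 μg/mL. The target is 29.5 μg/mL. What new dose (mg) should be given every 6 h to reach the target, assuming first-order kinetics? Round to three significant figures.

753 mg

For first-order elimination, Css ∝ F·D/(CL·τ); F and CL are unchanged, so Css ∝ D/τ.
D₂ = D₁ × (Css,target / Css,current) = 664 × 29.5/26 = 753.4 mg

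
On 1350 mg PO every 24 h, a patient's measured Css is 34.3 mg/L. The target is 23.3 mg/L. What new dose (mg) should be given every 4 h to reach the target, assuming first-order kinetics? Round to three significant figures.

For first-order elimination, Css ∝ F·D/(CL·τ); F and CL are unchanged, so Css ∝ D/τ.
D₂ = D₁ × (Css,target / Css,current) × (τ₂/τ₁) = 1350 × (23.3/34.3) × (4/24) = 152.8 mg

153 mg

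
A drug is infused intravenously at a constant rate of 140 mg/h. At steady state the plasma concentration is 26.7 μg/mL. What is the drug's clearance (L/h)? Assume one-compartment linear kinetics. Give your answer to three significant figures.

5.24 L/h

At steady state, infusion rate = CL × Css, so CL = rate / Css.
CL = 140 / 26.7 = 5.243 L/h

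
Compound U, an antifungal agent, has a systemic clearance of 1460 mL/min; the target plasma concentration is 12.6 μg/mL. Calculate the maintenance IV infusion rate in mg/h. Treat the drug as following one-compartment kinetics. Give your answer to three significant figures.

1100 mg/h

Convert clearance: 1460 mL/min × 60 min/h ÷ 1000 mL/L = 87.60 L/h
Infusion rate = CL · Css = 87.60 L/h × 12.6 mg/L = 1104 mg/h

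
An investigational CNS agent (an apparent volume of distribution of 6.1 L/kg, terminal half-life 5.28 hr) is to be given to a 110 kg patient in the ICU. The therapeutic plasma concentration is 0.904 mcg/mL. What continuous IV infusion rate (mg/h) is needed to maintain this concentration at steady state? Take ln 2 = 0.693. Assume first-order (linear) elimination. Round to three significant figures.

79.6 mg/h

Vd = 6.1 L/kg × 110 kg = 671.0 L
CL = ln 2 · Vd / t½ = 0.693 × 671.0 / 5.28 = 88.07 L/h
Infusion rate = CL × Css = 88.07 × 0.904 = 79.62 mg/h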